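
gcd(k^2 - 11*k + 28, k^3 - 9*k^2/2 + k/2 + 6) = k - 4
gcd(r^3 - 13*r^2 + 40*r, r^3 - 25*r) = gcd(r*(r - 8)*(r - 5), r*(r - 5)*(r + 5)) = r^2 - 5*r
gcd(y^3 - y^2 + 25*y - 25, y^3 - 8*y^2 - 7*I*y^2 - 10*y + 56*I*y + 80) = y - 5*I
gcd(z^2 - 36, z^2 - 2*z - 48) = z + 6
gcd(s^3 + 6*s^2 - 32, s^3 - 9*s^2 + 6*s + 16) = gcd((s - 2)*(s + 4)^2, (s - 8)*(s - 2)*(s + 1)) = s - 2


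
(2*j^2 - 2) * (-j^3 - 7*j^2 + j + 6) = -2*j^5 - 14*j^4 + 4*j^3 + 26*j^2 - 2*j - 12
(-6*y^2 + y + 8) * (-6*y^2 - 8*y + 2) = 36*y^4 + 42*y^3 - 68*y^2 - 62*y + 16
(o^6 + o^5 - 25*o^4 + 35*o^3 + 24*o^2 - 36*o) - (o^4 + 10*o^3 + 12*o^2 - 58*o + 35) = o^6 + o^5 - 26*o^4 + 25*o^3 + 12*o^2 + 22*o - 35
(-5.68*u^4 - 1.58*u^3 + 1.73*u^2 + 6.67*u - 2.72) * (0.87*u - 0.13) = -4.9416*u^5 - 0.6362*u^4 + 1.7105*u^3 + 5.578*u^2 - 3.2335*u + 0.3536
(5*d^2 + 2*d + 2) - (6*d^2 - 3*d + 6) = -d^2 + 5*d - 4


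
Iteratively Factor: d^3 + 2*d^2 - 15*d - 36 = (d + 3)*(d^2 - d - 12) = (d - 4)*(d + 3)*(d + 3)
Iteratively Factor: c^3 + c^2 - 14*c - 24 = (c + 3)*(c^2 - 2*c - 8) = (c - 4)*(c + 3)*(c + 2)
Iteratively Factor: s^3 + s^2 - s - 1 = (s + 1)*(s^2 - 1) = (s + 1)^2*(s - 1)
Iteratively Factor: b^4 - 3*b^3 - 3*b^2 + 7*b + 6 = (b - 3)*(b^3 - 3*b - 2) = (b - 3)*(b - 2)*(b^2 + 2*b + 1) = (b - 3)*(b - 2)*(b + 1)*(b + 1)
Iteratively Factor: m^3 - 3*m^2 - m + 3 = (m - 3)*(m^2 - 1) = (m - 3)*(m - 1)*(m + 1)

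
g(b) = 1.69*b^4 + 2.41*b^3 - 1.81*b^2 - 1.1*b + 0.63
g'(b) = 6.76*b^3 + 7.23*b^2 - 3.62*b - 1.1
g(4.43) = 820.64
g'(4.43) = 712.45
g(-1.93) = 2.13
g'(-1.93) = -15.78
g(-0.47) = 0.58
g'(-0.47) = 1.50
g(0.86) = 0.80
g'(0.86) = 5.43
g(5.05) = 1358.43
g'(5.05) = 1035.61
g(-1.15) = -1.21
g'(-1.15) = 2.34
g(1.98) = 36.04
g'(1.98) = 72.55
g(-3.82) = 203.94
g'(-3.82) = -258.59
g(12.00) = 38935.11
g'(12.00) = 12677.86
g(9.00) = 12689.10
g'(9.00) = 5479.99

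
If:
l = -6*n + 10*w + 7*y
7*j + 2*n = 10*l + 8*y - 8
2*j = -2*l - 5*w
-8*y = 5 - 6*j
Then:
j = 4*y/3 + 5/6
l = 17*y/105 + 229/210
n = y/7 - 41/28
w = -314*y/525 - 404/525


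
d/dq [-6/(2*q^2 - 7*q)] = 6*(4*q - 7)/(q^2*(2*q - 7)^2)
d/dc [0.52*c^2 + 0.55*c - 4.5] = 1.04*c + 0.55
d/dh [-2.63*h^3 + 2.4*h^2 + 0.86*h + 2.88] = -7.89*h^2 + 4.8*h + 0.86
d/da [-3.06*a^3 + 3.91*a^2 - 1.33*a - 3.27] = -9.18*a^2 + 7.82*a - 1.33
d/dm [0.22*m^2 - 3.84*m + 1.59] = 0.44*m - 3.84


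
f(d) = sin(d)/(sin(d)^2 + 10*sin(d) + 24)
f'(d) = (-2*sin(d)*cos(d) - 10*cos(d))*sin(d)/(sin(d)^2 + 10*sin(d) + 24)^2 + cos(d)/(sin(d)^2 + 10*sin(d) + 24) = (cos(d)^2 + 23)*cos(d)/((sin(d) + 4)^2*(sin(d) + 6)^2)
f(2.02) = 0.03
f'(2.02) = -0.01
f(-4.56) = 0.03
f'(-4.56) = -0.00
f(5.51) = -0.04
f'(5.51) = 0.05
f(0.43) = 0.01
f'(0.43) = 0.03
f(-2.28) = -0.04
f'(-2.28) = -0.05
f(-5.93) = 0.01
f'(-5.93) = 0.03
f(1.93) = 0.03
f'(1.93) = -0.01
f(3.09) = 0.00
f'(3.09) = -0.04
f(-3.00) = -0.00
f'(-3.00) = -0.05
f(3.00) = 0.01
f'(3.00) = -0.04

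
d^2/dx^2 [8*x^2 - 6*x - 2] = 16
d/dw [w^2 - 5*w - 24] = 2*w - 5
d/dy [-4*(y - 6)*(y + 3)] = 12 - 8*y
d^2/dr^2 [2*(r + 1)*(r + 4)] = 4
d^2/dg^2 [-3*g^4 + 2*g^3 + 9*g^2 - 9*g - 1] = -36*g^2 + 12*g + 18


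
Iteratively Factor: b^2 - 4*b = (b - 4)*(b)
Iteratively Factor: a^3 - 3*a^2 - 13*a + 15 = (a + 3)*(a^2 - 6*a + 5) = (a - 5)*(a + 3)*(a - 1)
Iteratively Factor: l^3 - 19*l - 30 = (l + 2)*(l^2 - 2*l - 15) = (l - 5)*(l + 2)*(l + 3)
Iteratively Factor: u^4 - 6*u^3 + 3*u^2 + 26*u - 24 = (u + 2)*(u^3 - 8*u^2 + 19*u - 12) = (u - 3)*(u + 2)*(u^2 - 5*u + 4) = (u - 3)*(u - 1)*(u + 2)*(u - 4)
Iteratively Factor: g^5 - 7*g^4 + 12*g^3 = (g)*(g^4 - 7*g^3 + 12*g^2) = g*(g - 3)*(g^3 - 4*g^2) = g^2*(g - 3)*(g^2 - 4*g) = g^3*(g - 3)*(g - 4)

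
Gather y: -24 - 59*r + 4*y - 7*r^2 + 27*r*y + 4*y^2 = -7*r^2 - 59*r + 4*y^2 + y*(27*r + 4) - 24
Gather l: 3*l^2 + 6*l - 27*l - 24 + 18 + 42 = 3*l^2 - 21*l + 36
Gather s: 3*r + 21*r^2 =21*r^2 + 3*r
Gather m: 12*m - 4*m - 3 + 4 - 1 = 8*m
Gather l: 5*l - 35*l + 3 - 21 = -30*l - 18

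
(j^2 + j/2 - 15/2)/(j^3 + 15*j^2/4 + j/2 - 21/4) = 2*(2*j - 5)/(4*j^2 + 3*j - 7)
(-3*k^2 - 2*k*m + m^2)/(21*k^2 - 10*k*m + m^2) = (-k - m)/(7*k - m)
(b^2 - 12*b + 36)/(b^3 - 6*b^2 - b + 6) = (b - 6)/(b^2 - 1)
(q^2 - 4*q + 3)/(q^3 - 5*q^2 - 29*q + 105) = (q - 1)/(q^2 - 2*q - 35)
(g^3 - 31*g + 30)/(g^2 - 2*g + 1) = (g^2 + g - 30)/(g - 1)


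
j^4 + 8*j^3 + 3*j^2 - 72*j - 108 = (j - 3)*(j + 2)*(j + 3)*(j + 6)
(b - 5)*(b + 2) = b^2 - 3*b - 10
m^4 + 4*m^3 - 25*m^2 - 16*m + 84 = (m - 3)*(m - 2)*(m + 2)*(m + 7)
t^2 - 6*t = t*(t - 6)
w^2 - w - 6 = (w - 3)*(w + 2)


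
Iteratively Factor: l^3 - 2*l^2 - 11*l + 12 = (l - 1)*(l^2 - l - 12) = (l - 1)*(l + 3)*(l - 4)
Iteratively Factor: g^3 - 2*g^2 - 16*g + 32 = (g + 4)*(g^2 - 6*g + 8) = (g - 2)*(g + 4)*(g - 4)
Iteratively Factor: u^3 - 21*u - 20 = (u + 1)*(u^2 - u - 20) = (u + 1)*(u + 4)*(u - 5)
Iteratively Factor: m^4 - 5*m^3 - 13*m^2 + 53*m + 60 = (m + 1)*(m^3 - 6*m^2 - 7*m + 60) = (m - 4)*(m + 1)*(m^2 - 2*m - 15) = (m - 4)*(m + 1)*(m + 3)*(m - 5)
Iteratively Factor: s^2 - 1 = (s - 1)*(s + 1)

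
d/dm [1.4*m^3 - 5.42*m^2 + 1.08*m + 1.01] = 4.2*m^2 - 10.84*m + 1.08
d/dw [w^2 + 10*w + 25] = 2*w + 10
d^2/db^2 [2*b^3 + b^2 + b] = 12*b + 2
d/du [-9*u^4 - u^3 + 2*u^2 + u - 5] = -36*u^3 - 3*u^2 + 4*u + 1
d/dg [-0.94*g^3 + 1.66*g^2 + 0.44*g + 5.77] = -2.82*g^2 + 3.32*g + 0.44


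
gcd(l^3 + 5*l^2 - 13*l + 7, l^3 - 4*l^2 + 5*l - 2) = l^2 - 2*l + 1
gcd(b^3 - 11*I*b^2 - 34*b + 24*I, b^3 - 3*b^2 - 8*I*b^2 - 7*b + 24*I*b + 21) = b - I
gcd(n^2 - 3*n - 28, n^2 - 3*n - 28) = n^2 - 3*n - 28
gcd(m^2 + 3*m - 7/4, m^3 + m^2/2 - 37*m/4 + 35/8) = m^2 + 3*m - 7/4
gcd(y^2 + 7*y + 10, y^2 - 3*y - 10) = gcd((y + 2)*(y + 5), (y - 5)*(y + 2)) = y + 2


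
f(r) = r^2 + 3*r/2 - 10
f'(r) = 2*r + 3/2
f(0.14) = -9.77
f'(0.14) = 1.78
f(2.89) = 2.69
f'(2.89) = 7.28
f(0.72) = -8.40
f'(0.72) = 2.94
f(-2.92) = -5.85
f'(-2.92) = -4.34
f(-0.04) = -10.06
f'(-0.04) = 1.42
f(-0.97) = -10.51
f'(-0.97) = -0.44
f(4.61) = 18.17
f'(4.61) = 10.72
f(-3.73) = -1.68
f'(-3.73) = -5.96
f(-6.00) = 17.00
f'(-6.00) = -10.50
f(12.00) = 152.00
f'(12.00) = 25.50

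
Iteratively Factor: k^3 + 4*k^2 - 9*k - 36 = (k + 4)*(k^2 - 9) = (k - 3)*(k + 4)*(k + 3)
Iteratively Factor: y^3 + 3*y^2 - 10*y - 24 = (y + 2)*(y^2 + y - 12) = (y + 2)*(y + 4)*(y - 3)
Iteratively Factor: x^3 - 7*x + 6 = (x - 2)*(x^2 + 2*x - 3) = (x - 2)*(x + 3)*(x - 1)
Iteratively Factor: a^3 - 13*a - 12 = (a + 1)*(a^2 - a - 12) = (a - 4)*(a + 1)*(a + 3)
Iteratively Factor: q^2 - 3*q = (q)*(q - 3)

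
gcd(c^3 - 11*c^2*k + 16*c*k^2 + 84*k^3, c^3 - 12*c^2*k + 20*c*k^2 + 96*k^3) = c^2 - 4*c*k - 12*k^2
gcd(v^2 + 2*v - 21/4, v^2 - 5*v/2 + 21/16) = 1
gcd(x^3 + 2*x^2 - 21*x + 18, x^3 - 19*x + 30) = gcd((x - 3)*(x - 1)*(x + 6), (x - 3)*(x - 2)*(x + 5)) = x - 3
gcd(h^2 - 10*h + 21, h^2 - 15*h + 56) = h - 7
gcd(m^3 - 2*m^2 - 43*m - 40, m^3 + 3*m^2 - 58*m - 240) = m^2 - 3*m - 40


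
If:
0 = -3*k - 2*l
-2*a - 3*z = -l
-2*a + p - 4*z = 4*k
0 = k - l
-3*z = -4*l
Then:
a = 0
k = 0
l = 0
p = 0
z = 0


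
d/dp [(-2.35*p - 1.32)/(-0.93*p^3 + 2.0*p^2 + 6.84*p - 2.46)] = (-4.371*p^3 + 1.0172*p^2 + 5.28*p + 14.8098)/(0.8649*p^6 - 3.72*p^5 - 8.7224*p^4 + 31.9356*p^3 + 36.9456*p^2 - 33.6528*p + 6.0516)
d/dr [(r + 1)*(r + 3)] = 2*r + 4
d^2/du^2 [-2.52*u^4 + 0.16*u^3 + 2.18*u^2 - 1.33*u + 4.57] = -30.24*u^2 + 0.96*u + 4.36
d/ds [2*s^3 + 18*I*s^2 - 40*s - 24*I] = 6*s^2 + 36*I*s - 40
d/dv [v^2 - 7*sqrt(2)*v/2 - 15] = 2*v - 7*sqrt(2)/2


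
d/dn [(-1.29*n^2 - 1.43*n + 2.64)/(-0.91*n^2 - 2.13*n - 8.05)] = (1.4464*n^2 + 25.5738*n + 17.1347)/(0.8281*n^4 + 3.8766*n^3 + 19.1879*n^2 + 34.293*n + 64.8025)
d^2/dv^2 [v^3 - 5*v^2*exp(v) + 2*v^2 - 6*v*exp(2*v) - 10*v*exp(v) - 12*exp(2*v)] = -5*v^2*exp(v) - 24*v*exp(2*v) - 30*v*exp(v) + 6*v - 72*exp(2*v) - 30*exp(v) + 4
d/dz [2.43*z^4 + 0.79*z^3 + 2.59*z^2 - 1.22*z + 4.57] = 9.72*z^3 + 2.37*z^2 + 5.18*z - 1.22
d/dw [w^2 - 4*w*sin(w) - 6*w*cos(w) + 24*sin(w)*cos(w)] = 6*w*sin(w) - 4*w*cos(w) + 2*w - 4*sin(w) - 6*cos(w) + 24*cos(2*w)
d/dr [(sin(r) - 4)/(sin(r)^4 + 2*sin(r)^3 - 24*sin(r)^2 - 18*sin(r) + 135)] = 3*(-sin(r)^3 + sin(r)^2 + 19*sin(r) - 7)*cos(r)/((sin(r) - 3)^3*(sin(r) + 3)^2*(sin(r) + 5)^2)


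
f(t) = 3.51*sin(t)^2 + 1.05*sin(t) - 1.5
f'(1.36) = 1.66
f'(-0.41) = -1.60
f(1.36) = 2.88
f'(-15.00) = 2.67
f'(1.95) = -2.80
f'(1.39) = 1.43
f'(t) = 7.02*sin(t)*cos(t) + 1.05*cos(t) = (7.02*sin(t) + 1.05)*cos(t)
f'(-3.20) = -1.46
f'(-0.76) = -2.74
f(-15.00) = -0.70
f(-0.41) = -1.36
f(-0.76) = -0.56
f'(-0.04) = 0.77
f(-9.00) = -1.34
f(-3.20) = -1.43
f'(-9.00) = 1.68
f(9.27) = -1.25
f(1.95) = 2.50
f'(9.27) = -2.11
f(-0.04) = -1.54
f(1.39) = 2.93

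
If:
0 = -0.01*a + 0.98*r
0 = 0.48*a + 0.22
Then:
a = -0.46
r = -0.00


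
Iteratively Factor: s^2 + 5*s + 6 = (s + 3)*(s + 2)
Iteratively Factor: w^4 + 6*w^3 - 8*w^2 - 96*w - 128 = (w + 4)*(w^3 + 2*w^2 - 16*w - 32) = (w + 4)^2*(w^2 - 2*w - 8) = (w + 2)*(w + 4)^2*(w - 4)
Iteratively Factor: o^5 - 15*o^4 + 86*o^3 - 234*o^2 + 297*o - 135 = (o - 3)*(o^4 - 12*o^3 + 50*o^2 - 84*o + 45) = (o - 5)*(o - 3)*(o^3 - 7*o^2 + 15*o - 9) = (o - 5)*(o - 3)*(o - 1)*(o^2 - 6*o + 9) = (o - 5)*(o - 3)^2*(o - 1)*(o - 3)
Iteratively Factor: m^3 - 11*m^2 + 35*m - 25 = (m - 5)*(m^2 - 6*m + 5) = (m - 5)^2*(m - 1)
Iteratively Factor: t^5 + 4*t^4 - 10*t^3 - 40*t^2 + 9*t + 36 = (t + 1)*(t^4 + 3*t^3 - 13*t^2 - 27*t + 36) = (t - 3)*(t + 1)*(t^3 + 6*t^2 + 5*t - 12) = (t - 3)*(t + 1)*(t + 4)*(t^2 + 2*t - 3) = (t - 3)*(t - 1)*(t + 1)*(t + 4)*(t + 3)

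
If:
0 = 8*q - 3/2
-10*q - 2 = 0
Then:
No Solution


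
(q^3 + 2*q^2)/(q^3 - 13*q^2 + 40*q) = q*(q + 2)/(q^2 - 13*q + 40)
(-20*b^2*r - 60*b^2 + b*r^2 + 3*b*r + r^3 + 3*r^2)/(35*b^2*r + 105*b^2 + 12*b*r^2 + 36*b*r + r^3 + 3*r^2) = (-4*b + r)/(7*b + r)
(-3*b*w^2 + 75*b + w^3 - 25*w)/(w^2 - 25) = -3*b + w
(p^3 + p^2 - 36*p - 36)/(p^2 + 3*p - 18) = (p^2 - 5*p - 6)/(p - 3)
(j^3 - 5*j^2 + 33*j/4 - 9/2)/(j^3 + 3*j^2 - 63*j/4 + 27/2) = (j - 2)/(j + 6)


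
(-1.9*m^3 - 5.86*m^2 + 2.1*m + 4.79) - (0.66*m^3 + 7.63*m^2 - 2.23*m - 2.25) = -2.56*m^3 - 13.49*m^2 + 4.33*m + 7.04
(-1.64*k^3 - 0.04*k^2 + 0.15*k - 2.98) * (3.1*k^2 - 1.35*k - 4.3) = -5.084*k^5 + 2.09*k^4 + 7.571*k^3 - 9.2685*k^2 + 3.378*k + 12.814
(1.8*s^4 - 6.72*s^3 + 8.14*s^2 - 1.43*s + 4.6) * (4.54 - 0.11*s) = -0.198*s^5 + 8.9112*s^4 - 31.4042*s^3 + 37.1129*s^2 - 6.9982*s + 20.884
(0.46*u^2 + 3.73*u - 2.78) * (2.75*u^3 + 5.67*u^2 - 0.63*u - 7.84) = 1.265*u^5 + 12.8657*u^4 + 13.2143*u^3 - 21.7189*u^2 - 27.4918*u + 21.7952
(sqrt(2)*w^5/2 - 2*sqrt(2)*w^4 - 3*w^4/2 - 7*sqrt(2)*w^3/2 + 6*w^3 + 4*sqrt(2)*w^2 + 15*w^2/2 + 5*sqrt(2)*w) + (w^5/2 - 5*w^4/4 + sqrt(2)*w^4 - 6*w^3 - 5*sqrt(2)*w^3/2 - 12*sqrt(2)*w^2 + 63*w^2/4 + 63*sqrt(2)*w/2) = w^5/2 + sqrt(2)*w^5/2 - 11*w^4/4 - sqrt(2)*w^4 - 6*sqrt(2)*w^3 - 8*sqrt(2)*w^2 + 93*w^2/4 + 73*sqrt(2)*w/2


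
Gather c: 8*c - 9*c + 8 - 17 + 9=-c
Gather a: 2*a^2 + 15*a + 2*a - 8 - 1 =2*a^2 + 17*a - 9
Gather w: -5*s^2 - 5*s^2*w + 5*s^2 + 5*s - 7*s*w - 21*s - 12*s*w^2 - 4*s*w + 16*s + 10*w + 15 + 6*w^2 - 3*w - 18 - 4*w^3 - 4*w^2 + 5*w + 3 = -4*w^3 + w^2*(2 - 12*s) + w*(-5*s^2 - 11*s + 12)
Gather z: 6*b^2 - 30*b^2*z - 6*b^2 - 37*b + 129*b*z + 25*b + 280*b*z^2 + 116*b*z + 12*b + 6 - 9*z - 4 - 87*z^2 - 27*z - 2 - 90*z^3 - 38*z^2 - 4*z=-90*z^3 + z^2*(280*b - 125) + z*(-30*b^2 + 245*b - 40)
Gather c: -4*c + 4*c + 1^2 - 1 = 0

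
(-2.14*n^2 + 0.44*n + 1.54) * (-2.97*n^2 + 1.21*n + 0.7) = 6.3558*n^4 - 3.8962*n^3 - 5.5394*n^2 + 2.1714*n + 1.078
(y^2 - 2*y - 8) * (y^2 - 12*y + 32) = y^4 - 14*y^3 + 48*y^2 + 32*y - 256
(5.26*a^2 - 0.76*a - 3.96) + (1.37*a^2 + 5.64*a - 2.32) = 6.63*a^2 + 4.88*a - 6.28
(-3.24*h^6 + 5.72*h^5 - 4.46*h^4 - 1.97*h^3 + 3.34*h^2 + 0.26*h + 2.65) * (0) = 0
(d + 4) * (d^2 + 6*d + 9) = d^3 + 10*d^2 + 33*d + 36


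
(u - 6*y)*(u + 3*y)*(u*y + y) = u^3*y - 3*u^2*y^2 + u^2*y - 18*u*y^3 - 3*u*y^2 - 18*y^3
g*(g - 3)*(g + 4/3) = g^3 - 5*g^2/3 - 4*g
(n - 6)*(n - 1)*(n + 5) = n^3 - 2*n^2 - 29*n + 30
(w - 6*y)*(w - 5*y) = w^2 - 11*w*y + 30*y^2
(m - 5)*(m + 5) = m^2 - 25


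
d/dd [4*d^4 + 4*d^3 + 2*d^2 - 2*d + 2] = 16*d^3 + 12*d^2 + 4*d - 2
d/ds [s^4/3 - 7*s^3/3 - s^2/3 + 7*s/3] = 4*s^3/3 - 7*s^2 - 2*s/3 + 7/3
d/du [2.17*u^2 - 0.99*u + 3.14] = 4.34*u - 0.99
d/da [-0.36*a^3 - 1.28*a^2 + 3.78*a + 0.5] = -1.08*a^2 - 2.56*a + 3.78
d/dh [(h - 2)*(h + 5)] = 2*h + 3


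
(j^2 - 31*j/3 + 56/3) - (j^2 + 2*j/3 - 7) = 77/3 - 11*j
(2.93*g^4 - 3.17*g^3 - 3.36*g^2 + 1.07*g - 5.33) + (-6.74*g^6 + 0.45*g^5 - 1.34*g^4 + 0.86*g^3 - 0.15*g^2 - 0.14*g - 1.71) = -6.74*g^6 + 0.45*g^5 + 1.59*g^4 - 2.31*g^3 - 3.51*g^2 + 0.93*g - 7.04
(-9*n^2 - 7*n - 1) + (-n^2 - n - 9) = -10*n^2 - 8*n - 10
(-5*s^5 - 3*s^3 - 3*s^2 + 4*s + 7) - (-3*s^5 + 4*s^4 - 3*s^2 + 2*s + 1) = -2*s^5 - 4*s^4 - 3*s^3 + 2*s + 6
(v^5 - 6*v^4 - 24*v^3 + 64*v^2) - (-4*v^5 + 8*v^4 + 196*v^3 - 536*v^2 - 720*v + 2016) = 5*v^5 - 14*v^4 - 220*v^3 + 600*v^2 + 720*v - 2016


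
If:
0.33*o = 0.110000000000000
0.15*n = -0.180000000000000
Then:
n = -1.20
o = 0.33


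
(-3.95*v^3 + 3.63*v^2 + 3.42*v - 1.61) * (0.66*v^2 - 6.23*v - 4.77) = -2.607*v^5 + 27.0043*v^4 - 1.5162*v^3 - 39.6843*v^2 - 6.2831*v + 7.6797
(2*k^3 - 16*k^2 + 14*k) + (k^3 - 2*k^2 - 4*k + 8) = 3*k^3 - 18*k^2 + 10*k + 8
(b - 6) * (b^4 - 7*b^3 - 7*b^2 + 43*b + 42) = b^5 - 13*b^4 + 35*b^3 + 85*b^2 - 216*b - 252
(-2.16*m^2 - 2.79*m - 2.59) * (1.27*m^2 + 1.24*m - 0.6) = -2.7432*m^4 - 6.2217*m^3 - 5.4529*m^2 - 1.5376*m + 1.554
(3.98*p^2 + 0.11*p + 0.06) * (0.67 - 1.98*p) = -7.8804*p^3 + 2.4488*p^2 - 0.0451*p + 0.0402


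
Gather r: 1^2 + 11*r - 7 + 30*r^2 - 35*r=30*r^2 - 24*r - 6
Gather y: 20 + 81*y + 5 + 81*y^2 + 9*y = 81*y^2 + 90*y + 25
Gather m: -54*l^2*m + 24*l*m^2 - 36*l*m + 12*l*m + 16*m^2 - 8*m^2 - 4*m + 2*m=m^2*(24*l + 8) + m*(-54*l^2 - 24*l - 2)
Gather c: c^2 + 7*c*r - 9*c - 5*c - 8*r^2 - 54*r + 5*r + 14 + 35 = c^2 + c*(7*r - 14) - 8*r^2 - 49*r + 49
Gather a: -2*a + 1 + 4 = 5 - 2*a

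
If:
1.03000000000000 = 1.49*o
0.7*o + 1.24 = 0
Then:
No Solution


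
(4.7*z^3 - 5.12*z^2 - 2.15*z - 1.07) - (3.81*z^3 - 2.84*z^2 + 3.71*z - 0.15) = 0.89*z^3 - 2.28*z^2 - 5.86*z - 0.92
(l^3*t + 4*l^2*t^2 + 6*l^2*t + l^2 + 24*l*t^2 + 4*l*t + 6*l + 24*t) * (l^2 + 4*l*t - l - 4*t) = l^5*t + 8*l^4*t^2 + 5*l^4*t + l^4 + 16*l^3*t^3 + 40*l^3*t^2 + 2*l^3*t + 5*l^3 + 80*l^2*t^3 - 32*l^2*t^2 + 40*l^2*t - 6*l^2 - 96*l*t^3 + 80*l*t^2 - 48*l*t - 96*t^2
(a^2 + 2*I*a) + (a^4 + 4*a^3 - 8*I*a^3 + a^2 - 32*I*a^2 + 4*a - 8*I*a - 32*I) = a^4 + 4*a^3 - 8*I*a^3 + 2*a^2 - 32*I*a^2 + 4*a - 6*I*a - 32*I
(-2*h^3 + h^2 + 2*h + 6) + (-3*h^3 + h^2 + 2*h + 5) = -5*h^3 + 2*h^2 + 4*h + 11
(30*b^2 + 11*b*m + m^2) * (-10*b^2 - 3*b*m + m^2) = -300*b^4 - 200*b^3*m - 13*b^2*m^2 + 8*b*m^3 + m^4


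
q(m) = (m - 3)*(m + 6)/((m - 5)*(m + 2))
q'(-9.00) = -0.07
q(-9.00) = 0.37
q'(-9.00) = -0.07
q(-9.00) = 0.37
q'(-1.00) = -2.94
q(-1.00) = 3.33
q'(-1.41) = -8.28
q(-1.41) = 5.35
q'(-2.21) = -64.85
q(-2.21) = -13.04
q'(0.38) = -0.65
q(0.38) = 1.52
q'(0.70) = -0.56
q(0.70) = 1.33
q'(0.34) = -0.67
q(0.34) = 1.55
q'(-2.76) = -5.00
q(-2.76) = -3.16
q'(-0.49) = -1.36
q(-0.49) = 2.32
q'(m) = (m - 3)/((m - 5)*(m + 2)) - (m - 3)*(m + 6)/((m - 5)*(m + 2)^2) + (m + 6)/((m - 5)*(m + 2)) - (m - 3)*(m + 6)/((m - 5)^2*(m + 2)) = 2*(-3*m^2 + 8*m - 42)/(m^4 - 6*m^3 - 11*m^2 + 60*m + 100)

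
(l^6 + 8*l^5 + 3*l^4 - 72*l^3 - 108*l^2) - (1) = l^6 + 8*l^5 + 3*l^4 - 72*l^3 - 108*l^2 - 1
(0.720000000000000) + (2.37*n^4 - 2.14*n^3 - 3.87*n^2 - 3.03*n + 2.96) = 2.37*n^4 - 2.14*n^3 - 3.87*n^2 - 3.03*n + 3.68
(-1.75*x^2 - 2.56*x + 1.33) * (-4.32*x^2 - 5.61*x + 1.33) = 7.56*x^4 + 20.8767*x^3 + 6.2885*x^2 - 10.8661*x + 1.7689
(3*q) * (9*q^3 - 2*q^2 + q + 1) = 27*q^4 - 6*q^3 + 3*q^2 + 3*q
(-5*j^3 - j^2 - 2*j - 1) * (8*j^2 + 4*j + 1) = -40*j^5 - 28*j^4 - 25*j^3 - 17*j^2 - 6*j - 1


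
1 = 1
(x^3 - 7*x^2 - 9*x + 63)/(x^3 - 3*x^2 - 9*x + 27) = (x - 7)/(x - 3)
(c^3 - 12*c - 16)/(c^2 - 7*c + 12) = (c^2 + 4*c + 4)/(c - 3)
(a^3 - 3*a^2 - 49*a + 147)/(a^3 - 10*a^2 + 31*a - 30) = (a^2 - 49)/(a^2 - 7*a + 10)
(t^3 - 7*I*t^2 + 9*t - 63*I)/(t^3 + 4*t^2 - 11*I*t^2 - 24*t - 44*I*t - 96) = (t^2 - 4*I*t + 21)/(t^2 + t*(4 - 8*I) - 32*I)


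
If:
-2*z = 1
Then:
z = -1/2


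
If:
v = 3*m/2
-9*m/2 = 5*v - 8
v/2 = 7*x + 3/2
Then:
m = 2/3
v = 1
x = -1/7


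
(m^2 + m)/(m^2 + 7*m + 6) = m/(m + 6)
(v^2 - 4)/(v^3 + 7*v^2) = (v^2 - 4)/(v^2*(v + 7))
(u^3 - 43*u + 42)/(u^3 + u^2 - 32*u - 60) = (u^2 + 6*u - 7)/(u^2 + 7*u + 10)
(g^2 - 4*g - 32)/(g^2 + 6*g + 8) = (g - 8)/(g + 2)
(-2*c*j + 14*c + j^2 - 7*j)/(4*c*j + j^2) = (-2*c*j + 14*c + j^2 - 7*j)/(j*(4*c + j))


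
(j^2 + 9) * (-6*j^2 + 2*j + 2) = -6*j^4 + 2*j^3 - 52*j^2 + 18*j + 18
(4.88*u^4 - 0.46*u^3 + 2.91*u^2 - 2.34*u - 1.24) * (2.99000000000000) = 14.5912*u^4 - 1.3754*u^3 + 8.7009*u^2 - 6.9966*u - 3.7076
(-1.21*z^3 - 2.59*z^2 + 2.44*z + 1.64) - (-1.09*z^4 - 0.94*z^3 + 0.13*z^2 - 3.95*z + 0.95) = 1.09*z^4 - 0.27*z^3 - 2.72*z^2 + 6.39*z + 0.69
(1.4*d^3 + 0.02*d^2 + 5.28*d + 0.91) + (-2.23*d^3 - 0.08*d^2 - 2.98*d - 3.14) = -0.83*d^3 - 0.06*d^2 + 2.3*d - 2.23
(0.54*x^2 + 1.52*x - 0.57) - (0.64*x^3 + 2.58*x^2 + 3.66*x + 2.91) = -0.64*x^3 - 2.04*x^2 - 2.14*x - 3.48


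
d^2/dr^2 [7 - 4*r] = 0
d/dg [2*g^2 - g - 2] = 4*g - 1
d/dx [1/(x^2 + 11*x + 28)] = (-2*x - 11)/(x^2 + 11*x + 28)^2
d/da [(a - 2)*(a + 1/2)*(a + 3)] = 3*a^2 + 3*a - 11/2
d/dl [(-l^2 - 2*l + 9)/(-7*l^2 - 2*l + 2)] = 2*(-6*l^2 + 61*l + 7)/(49*l^4 + 28*l^3 - 24*l^2 - 8*l + 4)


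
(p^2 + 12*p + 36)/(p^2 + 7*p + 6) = (p + 6)/(p + 1)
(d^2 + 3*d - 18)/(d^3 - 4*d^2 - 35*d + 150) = (d - 3)/(d^2 - 10*d + 25)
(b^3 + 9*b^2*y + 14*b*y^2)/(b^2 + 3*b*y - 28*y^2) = b*(-b - 2*y)/(-b + 4*y)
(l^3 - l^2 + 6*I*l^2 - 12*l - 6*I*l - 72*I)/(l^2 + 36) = (l^2 - l - 12)/(l - 6*I)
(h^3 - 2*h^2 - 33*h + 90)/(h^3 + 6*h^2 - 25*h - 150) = (h - 3)/(h + 5)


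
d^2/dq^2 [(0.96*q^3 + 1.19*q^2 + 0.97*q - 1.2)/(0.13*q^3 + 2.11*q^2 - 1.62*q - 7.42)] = (5.55111512312578e-17*q^7 - 0.486434000000001*q^6 + 1.311414*q^5 + 13.968942*q^4 + 63.083382*q^3 + 161.711916*q^2 + 425.909868*q + 63.841216)/(0.002197*q^9 + 0.106977*q^8 + 1.654185*q^7 + 6.351541*q^6 - 32.825526*q^5 - 73.115382*q^4 + 169.398732*q^3 + 290.087868*q^2 - 267.574104*q - 408.518488)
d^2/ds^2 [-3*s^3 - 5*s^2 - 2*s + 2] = -18*s - 10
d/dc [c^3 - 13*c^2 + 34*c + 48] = 3*c^2 - 26*c + 34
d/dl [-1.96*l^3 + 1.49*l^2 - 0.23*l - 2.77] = -5.88*l^2 + 2.98*l - 0.23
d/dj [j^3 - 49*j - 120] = 3*j^2 - 49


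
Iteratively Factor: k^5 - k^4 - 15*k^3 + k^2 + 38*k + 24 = (k + 1)*(k^4 - 2*k^3 - 13*k^2 + 14*k + 24) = (k - 4)*(k + 1)*(k^3 + 2*k^2 - 5*k - 6) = (k - 4)*(k - 2)*(k + 1)*(k^2 + 4*k + 3) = (k - 4)*(k - 2)*(k + 1)*(k + 3)*(k + 1)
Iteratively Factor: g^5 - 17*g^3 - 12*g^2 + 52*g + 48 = (g - 2)*(g^4 + 2*g^3 - 13*g^2 - 38*g - 24) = (g - 2)*(g + 2)*(g^3 - 13*g - 12) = (g - 2)*(g + 2)*(g + 3)*(g^2 - 3*g - 4) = (g - 2)*(g + 1)*(g + 2)*(g + 3)*(g - 4)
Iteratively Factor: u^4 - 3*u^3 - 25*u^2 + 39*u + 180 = (u - 5)*(u^3 + 2*u^2 - 15*u - 36) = (u - 5)*(u + 3)*(u^2 - u - 12) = (u - 5)*(u + 3)^2*(u - 4)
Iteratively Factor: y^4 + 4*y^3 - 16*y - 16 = (y + 2)*(y^3 + 2*y^2 - 4*y - 8) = (y - 2)*(y + 2)*(y^2 + 4*y + 4) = (y - 2)*(y + 2)^2*(y + 2)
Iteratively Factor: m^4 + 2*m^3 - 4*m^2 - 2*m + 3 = (m + 1)*(m^3 + m^2 - 5*m + 3) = (m + 1)*(m + 3)*(m^2 - 2*m + 1) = (m - 1)*(m + 1)*(m + 3)*(m - 1)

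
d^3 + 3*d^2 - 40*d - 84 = (d - 6)*(d + 2)*(d + 7)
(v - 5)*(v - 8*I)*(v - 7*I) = v^3 - 5*v^2 - 15*I*v^2 - 56*v + 75*I*v + 280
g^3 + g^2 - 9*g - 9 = (g - 3)*(g + 1)*(g + 3)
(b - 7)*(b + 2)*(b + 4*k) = b^3 + 4*b^2*k - 5*b^2 - 20*b*k - 14*b - 56*k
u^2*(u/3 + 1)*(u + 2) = u^4/3 + 5*u^3/3 + 2*u^2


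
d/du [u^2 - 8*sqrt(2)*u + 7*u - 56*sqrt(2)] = 2*u - 8*sqrt(2) + 7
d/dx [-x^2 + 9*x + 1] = 9 - 2*x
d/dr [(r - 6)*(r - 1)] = 2*r - 7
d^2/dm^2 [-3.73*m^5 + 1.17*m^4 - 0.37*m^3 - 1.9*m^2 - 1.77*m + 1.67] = -74.6*m^3 + 14.04*m^2 - 2.22*m - 3.8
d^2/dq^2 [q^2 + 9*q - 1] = 2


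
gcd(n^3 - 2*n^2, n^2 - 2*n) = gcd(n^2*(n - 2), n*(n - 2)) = n^2 - 2*n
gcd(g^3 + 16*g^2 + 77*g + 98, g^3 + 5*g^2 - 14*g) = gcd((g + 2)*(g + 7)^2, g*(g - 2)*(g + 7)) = g + 7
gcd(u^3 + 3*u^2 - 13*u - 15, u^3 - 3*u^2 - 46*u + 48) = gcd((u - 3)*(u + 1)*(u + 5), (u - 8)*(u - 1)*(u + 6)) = 1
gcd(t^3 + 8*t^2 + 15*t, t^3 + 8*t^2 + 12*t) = t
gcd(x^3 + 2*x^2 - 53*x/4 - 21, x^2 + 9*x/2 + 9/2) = x + 3/2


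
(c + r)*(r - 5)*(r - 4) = c*r^2 - 9*c*r + 20*c + r^3 - 9*r^2 + 20*r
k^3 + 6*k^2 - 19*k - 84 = (k - 4)*(k + 3)*(k + 7)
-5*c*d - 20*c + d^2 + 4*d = (-5*c + d)*(d + 4)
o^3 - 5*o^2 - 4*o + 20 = (o - 5)*(o - 2)*(o + 2)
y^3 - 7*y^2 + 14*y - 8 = (y - 4)*(y - 2)*(y - 1)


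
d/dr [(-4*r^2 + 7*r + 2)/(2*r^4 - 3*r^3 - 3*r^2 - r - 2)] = (16*r^5 - 54*r^4 + 26*r^3 + 43*r^2 + 28*r - 12)/(4*r^8 - 12*r^7 - 3*r^6 + 14*r^5 + 7*r^4 + 18*r^3 + 13*r^2 + 4*r + 4)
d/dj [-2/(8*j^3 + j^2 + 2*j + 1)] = 4*(12*j^2 + j + 1)/(8*j^3 + j^2 + 2*j + 1)^2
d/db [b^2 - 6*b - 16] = 2*b - 6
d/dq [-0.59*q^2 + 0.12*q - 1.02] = 0.12 - 1.18*q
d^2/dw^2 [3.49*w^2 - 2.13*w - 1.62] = 6.98000000000000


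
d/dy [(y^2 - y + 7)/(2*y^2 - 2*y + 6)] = (2 - 4*y)/(y^2 - y + 3)^2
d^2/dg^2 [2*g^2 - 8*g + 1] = 4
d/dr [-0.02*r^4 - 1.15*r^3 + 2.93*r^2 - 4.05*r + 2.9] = -0.08*r^3 - 3.45*r^2 + 5.86*r - 4.05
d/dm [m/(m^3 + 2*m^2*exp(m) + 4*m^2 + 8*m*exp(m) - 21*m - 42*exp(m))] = (m^3 + 2*m^2*exp(m) + 4*m^2 - m*(2*m^2*exp(m) + 3*m^2 + 12*m*exp(m) + 8*m - 34*exp(m) - 21) + 8*m*exp(m) - 21*m - 42*exp(m))/(m^3 + 2*m^2*exp(m) + 4*m^2 + 8*m*exp(m) - 21*m - 42*exp(m))^2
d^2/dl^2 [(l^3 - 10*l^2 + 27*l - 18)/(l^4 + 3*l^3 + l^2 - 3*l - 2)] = 2*(l^4 - 29*l^3 + 42*l^2 + 388*l + 400)/(l^7 + 10*l^6 + 42*l^5 + 96*l^4 + 129*l^3 + 102*l^2 + 44*l + 8)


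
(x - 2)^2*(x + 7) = x^3 + 3*x^2 - 24*x + 28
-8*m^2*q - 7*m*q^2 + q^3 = q*(-8*m + q)*(m + q)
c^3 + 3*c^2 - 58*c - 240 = (c - 8)*(c + 5)*(c + 6)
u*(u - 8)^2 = u^3 - 16*u^2 + 64*u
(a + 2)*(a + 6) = a^2 + 8*a + 12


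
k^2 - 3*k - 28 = (k - 7)*(k + 4)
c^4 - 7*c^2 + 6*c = c*(c - 2)*(c - 1)*(c + 3)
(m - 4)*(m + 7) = m^2 + 3*m - 28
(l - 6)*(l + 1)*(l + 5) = l^3 - 31*l - 30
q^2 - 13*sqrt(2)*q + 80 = (q - 8*sqrt(2))*(q - 5*sqrt(2))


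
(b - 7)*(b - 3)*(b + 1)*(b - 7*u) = b^4 - 7*b^3*u - 9*b^3 + 63*b^2*u + 11*b^2 - 77*b*u + 21*b - 147*u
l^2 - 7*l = l*(l - 7)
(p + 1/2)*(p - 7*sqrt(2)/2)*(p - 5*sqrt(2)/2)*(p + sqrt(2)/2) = p^4 - 11*sqrt(2)*p^3/2 + p^3/2 - 11*sqrt(2)*p^2/4 + 23*p^2/2 + 23*p/4 + 35*sqrt(2)*p/4 + 35*sqrt(2)/8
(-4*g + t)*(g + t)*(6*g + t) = -24*g^3 - 22*g^2*t + 3*g*t^2 + t^3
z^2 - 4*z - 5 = (z - 5)*(z + 1)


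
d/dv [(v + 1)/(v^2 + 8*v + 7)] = -1/(v^2 + 14*v + 49)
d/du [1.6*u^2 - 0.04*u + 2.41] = 3.2*u - 0.04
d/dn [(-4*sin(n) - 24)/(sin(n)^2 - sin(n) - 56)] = 4*(sin(n)^2 + 12*sin(n) + 50)*cos(n)/(sin(n) + cos(n)^2 + 55)^2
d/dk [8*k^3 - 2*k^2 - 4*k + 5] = 24*k^2 - 4*k - 4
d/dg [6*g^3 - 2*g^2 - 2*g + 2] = 18*g^2 - 4*g - 2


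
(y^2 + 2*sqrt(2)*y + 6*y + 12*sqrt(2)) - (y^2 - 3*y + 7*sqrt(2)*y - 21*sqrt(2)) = -5*sqrt(2)*y + 9*y + 33*sqrt(2)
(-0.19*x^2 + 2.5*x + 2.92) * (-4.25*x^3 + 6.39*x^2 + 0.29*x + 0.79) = 0.8075*x^5 - 11.8391*x^4 + 3.5099*x^3 + 19.2337*x^2 + 2.8218*x + 2.3068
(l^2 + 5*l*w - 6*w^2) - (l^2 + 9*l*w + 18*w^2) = -4*l*w - 24*w^2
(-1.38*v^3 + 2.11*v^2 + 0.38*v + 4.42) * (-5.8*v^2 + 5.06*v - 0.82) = 8.004*v^5 - 19.2208*v^4 + 9.6042*v^3 - 25.4434*v^2 + 22.0536*v - 3.6244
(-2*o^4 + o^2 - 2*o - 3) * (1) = -2*o^4 + o^2 - 2*o - 3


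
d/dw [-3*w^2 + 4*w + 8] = 4 - 6*w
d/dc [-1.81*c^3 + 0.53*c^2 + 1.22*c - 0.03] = -5.43*c^2 + 1.06*c + 1.22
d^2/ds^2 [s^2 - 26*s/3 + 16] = 2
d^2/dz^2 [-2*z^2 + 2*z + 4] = -4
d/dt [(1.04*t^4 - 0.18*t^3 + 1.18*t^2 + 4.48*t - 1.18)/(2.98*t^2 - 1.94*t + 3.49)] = (6.1984*t^5 - 6.5892*t^4 + 15.2168*t^3 - 17.5242*t^2 + 15.2692*t + 13.346)/(8.8804*t^4 - 11.5624*t^3 + 24.564*t^2 - 13.5412*t + 12.1801)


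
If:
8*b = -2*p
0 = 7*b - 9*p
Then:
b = 0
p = 0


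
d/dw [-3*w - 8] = -3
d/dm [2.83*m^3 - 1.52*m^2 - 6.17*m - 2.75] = 8.49*m^2 - 3.04*m - 6.17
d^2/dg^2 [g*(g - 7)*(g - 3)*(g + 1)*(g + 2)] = 20*g^3 - 84*g^2 - 42*g + 86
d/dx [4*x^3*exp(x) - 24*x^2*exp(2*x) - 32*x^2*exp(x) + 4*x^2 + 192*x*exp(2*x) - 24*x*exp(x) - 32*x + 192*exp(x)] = 4*x^3*exp(x) - 48*x^2*exp(2*x) - 20*x^2*exp(x) + 336*x*exp(2*x) - 88*x*exp(x) + 8*x + 192*exp(2*x) + 168*exp(x) - 32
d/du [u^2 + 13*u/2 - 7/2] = 2*u + 13/2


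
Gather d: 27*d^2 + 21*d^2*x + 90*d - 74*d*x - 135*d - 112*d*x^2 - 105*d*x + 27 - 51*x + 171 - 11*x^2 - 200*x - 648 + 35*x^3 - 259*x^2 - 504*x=d^2*(21*x + 27) + d*(-112*x^2 - 179*x - 45) + 35*x^3 - 270*x^2 - 755*x - 450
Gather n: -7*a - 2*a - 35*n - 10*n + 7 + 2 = -9*a - 45*n + 9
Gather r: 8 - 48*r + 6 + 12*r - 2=12 - 36*r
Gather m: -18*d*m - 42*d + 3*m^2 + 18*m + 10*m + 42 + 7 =-42*d + 3*m^2 + m*(28 - 18*d) + 49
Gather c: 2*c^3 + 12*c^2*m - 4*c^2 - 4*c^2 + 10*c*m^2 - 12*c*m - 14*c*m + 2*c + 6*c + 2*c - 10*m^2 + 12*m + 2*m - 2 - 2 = 2*c^3 + c^2*(12*m - 8) + c*(10*m^2 - 26*m + 10) - 10*m^2 + 14*m - 4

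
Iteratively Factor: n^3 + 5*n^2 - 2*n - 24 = (n + 3)*(n^2 + 2*n - 8) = (n + 3)*(n + 4)*(n - 2)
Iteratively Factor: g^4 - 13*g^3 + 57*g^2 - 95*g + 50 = (g - 5)*(g^3 - 8*g^2 + 17*g - 10) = (g - 5)*(g - 1)*(g^2 - 7*g + 10) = (g - 5)*(g - 2)*(g - 1)*(g - 5)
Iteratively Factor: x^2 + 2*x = (x + 2)*(x)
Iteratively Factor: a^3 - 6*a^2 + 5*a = (a)*(a^2 - 6*a + 5) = a*(a - 1)*(a - 5)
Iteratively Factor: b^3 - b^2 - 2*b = (b - 2)*(b^2 + b) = b*(b - 2)*(b + 1)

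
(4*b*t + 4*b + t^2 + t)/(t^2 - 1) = (4*b + t)/(t - 1)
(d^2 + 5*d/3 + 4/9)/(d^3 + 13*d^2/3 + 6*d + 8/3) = (d + 1/3)/(d^2 + 3*d + 2)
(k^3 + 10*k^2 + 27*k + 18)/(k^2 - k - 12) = (k^2 + 7*k + 6)/(k - 4)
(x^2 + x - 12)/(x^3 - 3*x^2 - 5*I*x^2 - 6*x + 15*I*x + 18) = (x + 4)/(x^2 - 5*I*x - 6)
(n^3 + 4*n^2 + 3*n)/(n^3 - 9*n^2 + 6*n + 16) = n*(n + 3)/(n^2 - 10*n + 16)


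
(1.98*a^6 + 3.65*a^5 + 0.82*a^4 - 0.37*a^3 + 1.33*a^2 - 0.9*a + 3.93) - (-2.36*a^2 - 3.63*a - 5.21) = 1.98*a^6 + 3.65*a^5 + 0.82*a^4 - 0.37*a^3 + 3.69*a^2 + 2.73*a + 9.14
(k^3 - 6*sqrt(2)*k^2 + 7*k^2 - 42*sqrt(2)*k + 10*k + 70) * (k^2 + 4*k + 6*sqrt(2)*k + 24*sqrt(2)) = k^5 + 11*k^4 - 34*k^3 - 682*k^2 + 60*sqrt(2)*k^2 - 1736*k + 660*sqrt(2)*k + 1680*sqrt(2)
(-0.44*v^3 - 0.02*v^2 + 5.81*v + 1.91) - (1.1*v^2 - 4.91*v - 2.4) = -0.44*v^3 - 1.12*v^2 + 10.72*v + 4.31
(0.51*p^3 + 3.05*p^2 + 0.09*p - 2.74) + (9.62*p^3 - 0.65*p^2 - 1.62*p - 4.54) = 10.13*p^3 + 2.4*p^2 - 1.53*p - 7.28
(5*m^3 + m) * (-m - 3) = -5*m^4 - 15*m^3 - m^2 - 3*m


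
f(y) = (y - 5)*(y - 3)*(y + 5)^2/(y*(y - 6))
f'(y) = (y - 5)*(y - 3)*(2*y + 10)/(y*(y - 6)) + (y - 5)*(y + 5)^2/(y*(y - 6)) + (y - 3)*(y + 5)^2/(y*(y - 6)) - (y - 5)*(y - 3)*(y + 5)^2/(y*(y - 6)^2) - (y - 5)*(y - 3)*(y + 5)^2/(y^2*(y - 6)) = 2*(y^5 - 8*y^4 - 12*y^3 + 145*y^2 - 375*y + 1125)/(y^2*(y^2 - 12*y + 36))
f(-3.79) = 2.36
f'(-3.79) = 4.14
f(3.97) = 9.97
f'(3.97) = 5.22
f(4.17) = 10.70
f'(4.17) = 1.87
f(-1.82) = 23.36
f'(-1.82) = 22.24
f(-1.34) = 37.47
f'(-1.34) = 39.00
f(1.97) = -19.10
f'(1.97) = 24.32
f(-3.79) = 2.36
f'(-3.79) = 4.14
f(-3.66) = 2.93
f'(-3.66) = 4.70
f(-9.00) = 19.91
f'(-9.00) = -9.50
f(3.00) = 0.00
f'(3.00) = 14.22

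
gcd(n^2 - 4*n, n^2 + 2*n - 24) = n - 4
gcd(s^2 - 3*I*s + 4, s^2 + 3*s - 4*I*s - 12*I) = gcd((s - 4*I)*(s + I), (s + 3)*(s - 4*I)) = s - 4*I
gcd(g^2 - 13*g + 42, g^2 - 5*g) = 1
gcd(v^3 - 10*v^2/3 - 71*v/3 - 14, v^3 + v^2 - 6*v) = v + 3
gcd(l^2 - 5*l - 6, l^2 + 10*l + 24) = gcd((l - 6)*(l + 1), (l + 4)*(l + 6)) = 1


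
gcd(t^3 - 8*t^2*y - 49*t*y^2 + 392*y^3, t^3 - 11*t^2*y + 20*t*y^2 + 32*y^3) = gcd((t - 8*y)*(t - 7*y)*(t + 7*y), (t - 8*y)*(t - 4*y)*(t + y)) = -t + 8*y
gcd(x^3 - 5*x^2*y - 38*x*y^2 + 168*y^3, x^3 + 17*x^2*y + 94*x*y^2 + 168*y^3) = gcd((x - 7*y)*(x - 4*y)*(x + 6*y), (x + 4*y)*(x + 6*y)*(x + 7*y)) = x + 6*y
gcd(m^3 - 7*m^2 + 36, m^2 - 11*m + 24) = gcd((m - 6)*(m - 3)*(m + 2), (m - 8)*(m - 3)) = m - 3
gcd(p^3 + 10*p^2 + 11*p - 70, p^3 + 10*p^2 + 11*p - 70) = p^3 + 10*p^2 + 11*p - 70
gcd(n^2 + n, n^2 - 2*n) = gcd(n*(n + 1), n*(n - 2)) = n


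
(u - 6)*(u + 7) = u^2 + u - 42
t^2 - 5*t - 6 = (t - 6)*(t + 1)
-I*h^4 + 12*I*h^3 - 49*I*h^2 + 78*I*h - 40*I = (h - 5)*(h - 4)*(h - 2)*(-I*h + I)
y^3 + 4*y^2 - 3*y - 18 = (y - 2)*(y + 3)^2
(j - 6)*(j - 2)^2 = j^3 - 10*j^2 + 28*j - 24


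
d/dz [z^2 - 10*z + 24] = 2*z - 10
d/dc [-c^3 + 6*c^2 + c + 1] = -3*c^2 + 12*c + 1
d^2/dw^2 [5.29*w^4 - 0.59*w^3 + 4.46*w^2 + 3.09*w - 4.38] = 63.48*w^2 - 3.54*w + 8.92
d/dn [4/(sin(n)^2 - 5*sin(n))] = 4*(5 - 2*sin(n))*cos(n)/((sin(n) - 5)^2*sin(n)^2)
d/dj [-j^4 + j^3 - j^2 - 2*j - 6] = -4*j^3 + 3*j^2 - 2*j - 2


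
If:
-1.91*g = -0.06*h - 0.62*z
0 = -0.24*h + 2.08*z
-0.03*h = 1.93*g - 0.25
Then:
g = 0.11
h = 1.53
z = 0.18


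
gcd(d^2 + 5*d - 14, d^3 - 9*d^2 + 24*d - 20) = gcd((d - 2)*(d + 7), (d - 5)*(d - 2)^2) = d - 2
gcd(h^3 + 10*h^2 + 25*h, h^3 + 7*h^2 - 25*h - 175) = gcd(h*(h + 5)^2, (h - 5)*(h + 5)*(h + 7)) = h + 5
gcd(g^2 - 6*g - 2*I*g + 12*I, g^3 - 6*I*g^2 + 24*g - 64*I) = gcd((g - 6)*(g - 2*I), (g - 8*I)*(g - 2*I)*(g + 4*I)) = g - 2*I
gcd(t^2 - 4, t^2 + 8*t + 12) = t + 2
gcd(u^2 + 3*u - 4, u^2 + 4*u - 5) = u - 1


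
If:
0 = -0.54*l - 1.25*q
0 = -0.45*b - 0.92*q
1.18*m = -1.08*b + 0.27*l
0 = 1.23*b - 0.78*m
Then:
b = 0.00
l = 0.00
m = 0.00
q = 0.00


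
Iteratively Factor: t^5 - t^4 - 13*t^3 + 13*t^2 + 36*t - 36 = (t - 2)*(t^4 + t^3 - 11*t^2 - 9*t + 18) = (t - 2)*(t + 3)*(t^3 - 2*t^2 - 5*t + 6) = (t - 2)*(t - 1)*(t + 3)*(t^2 - t - 6) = (t - 3)*(t - 2)*(t - 1)*(t + 3)*(t + 2)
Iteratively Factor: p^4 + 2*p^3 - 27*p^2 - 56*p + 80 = (p + 4)*(p^3 - 2*p^2 - 19*p + 20) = (p - 1)*(p + 4)*(p^2 - p - 20) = (p - 5)*(p - 1)*(p + 4)*(p + 4)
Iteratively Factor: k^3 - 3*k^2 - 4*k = (k - 4)*(k^2 + k) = k*(k - 4)*(k + 1)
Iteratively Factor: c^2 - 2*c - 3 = (c - 3)*(c + 1)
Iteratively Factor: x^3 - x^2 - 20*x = (x + 4)*(x^2 - 5*x) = x*(x + 4)*(x - 5)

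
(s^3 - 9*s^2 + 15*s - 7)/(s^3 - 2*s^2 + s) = (s - 7)/s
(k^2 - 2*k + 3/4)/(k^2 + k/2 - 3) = (k - 1/2)/(k + 2)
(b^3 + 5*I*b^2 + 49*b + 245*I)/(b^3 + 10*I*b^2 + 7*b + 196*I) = (b^2 - 2*I*b + 35)/(b^2 + 3*I*b + 28)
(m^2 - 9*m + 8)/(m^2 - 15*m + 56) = (m - 1)/(m - 7)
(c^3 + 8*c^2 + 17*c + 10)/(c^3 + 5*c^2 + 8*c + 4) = (c + 5)/(c + 2)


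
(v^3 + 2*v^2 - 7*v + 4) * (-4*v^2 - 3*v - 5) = -4*v^5 - 11*v^4 + 17*v^3 - 5*v^2 + 23*v - 20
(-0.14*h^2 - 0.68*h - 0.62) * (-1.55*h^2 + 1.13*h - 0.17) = 0.217*h^4 + 0.8958*h^3 + 0.2164*h^2 - 0.585*h + 0.1054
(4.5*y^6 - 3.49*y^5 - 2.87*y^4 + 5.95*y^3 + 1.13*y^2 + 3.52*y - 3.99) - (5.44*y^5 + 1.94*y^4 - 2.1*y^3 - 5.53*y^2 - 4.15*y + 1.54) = 4.5*y^6 - 8.93*y^5 - 4.81*y^4 + 8.05*y^3 + 6.66*y^2 + 7.67*y - 5.53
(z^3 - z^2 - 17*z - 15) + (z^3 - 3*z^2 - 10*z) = 2*z^3 - 4*z^2 - 27*z - 15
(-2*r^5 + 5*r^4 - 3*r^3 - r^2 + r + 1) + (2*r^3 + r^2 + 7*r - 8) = -2*r^5 + 5*r^4 - r^3 + 8*r - 7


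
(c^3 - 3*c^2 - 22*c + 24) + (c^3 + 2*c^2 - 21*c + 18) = 2*c^3 - c^2 - 43*c + 42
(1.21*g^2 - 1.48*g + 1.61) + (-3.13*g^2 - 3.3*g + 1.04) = -1.92*g^2 - 4.78*g + 2.65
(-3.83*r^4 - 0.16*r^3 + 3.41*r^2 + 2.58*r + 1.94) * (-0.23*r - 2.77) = 0.8809*r^5 + 10.6459*r^4 - 0.3411*r^3 - 10.0391*r^2 - 7.5928*r - 5.3738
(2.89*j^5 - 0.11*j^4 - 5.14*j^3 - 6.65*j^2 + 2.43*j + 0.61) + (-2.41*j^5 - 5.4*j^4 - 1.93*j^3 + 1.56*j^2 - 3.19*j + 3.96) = 0.48*j^5 - 5.51*j^4 - 7.07*j^3 - 5.09*j^2 - 0.76*j + 4.57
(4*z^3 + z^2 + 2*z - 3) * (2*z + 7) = 8*z^4 + 30*z^3 + 11*z^2 + 8*z - 21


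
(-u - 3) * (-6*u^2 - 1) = 6*u^3 + 18*u^2 + u + 3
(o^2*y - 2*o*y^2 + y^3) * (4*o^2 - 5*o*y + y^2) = 4*o^4*y - 13*o^3*y^2 + 15*o^2*y^3 - 7*o*y^4 + y^5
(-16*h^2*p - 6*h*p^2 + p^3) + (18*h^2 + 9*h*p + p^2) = -16*h^2*p + 18*h^2 - 6*h*p^2 + 9*h*p + p^3 + p^2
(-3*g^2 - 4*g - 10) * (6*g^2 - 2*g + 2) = -18*g^4 - 18*g^3 - 58*g^2 + 12*g - 20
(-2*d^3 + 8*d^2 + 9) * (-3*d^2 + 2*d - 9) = 6*d^5 - 28*d^4 + 34*d^3 - 99*d^2 + 18*d - 81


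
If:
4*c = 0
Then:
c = 0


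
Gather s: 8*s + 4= 8*s + 4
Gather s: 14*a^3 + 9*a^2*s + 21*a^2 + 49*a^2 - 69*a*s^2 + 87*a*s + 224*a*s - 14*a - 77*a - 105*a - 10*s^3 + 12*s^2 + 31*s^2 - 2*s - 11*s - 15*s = 14*a^3 + 70*a^2 - 196*a - 10*s^3 + s^2*(43 - 69*a) + s*(9*a^2 + 311*a - 28)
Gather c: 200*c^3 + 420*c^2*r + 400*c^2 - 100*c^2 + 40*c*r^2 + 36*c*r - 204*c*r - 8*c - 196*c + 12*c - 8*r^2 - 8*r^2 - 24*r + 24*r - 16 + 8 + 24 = 200*c^3 + c^2*(420*r + 300) + c*(40*r^2 - 168*r - 192) - 16*r^2 + 16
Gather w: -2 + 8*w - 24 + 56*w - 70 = 64*w - 96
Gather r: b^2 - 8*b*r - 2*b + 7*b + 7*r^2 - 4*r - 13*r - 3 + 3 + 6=b^2 + 5*b + 7*r^2 + r*(-8*b - 17) + 6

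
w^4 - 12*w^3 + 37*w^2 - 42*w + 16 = (w - 8)*(w - 2)*(w - 1)^2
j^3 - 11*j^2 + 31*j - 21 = (j - 7)*(j - 3)*(j - 1)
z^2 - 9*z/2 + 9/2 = (z - 3)*(z - 3/2)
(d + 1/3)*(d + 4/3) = d^2 + 5*d/3 + 4/9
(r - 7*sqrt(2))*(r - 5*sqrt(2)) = r^2 - 12*sqrt(2)*r + 70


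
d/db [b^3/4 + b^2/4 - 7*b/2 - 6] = 3*b^2/4 + b/2 - 7/2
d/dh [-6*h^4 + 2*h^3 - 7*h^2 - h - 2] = -24*h^3 + 6*h^2 - 14*h - 1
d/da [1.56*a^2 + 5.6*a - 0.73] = 3.12*a + 5.6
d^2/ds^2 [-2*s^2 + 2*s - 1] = -4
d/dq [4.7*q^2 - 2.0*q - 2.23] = 9.4*q - 2.0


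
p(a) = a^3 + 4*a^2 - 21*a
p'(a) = 3*a^2 + 8*a - 21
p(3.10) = 3.13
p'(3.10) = 32.63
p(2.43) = -13.06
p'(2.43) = 16.15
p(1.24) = -17.98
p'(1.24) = -6.47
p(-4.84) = 81.96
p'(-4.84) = 10.56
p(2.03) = -17.78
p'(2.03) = 7.60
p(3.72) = 28.71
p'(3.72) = 50.28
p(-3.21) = 75.55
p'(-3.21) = -15.77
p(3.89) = 37.70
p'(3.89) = 55.52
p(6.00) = 234.00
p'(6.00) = 135.00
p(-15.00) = -2160.00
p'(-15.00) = 534.00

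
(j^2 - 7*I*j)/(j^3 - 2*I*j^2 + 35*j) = 1/(j + 5*I)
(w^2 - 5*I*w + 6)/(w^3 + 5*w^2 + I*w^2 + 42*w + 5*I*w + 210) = (w + I)/(w^2 + w*(5 + 7*I) + 35*I)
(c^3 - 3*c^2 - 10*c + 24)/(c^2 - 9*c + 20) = (c^2 + c - 6)/(c - 5)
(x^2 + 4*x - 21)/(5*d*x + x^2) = (x^2 + 4*x - 21)/(x*(5*d + x))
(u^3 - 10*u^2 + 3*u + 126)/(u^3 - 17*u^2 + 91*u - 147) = (u^2 - 3*u - 18)/(u^2 - 10*u + 21)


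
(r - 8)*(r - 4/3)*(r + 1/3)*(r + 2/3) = r^4 - 25*r^3/3 + 14*r^2/9 + 232*r/27 + 64/27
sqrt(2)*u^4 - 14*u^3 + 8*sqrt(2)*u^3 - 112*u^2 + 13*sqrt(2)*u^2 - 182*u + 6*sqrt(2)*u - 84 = (u + 1)*(u + 6)*(u - 7*sqrt(2))*(sqrt(2)*u + sqrt(2))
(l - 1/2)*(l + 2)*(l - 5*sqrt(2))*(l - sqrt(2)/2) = l^4 - 11*sqrt(2)*l^3/2 + 3*l^3/2 - 33*sqrt(2)*l^2/4 + 4*l^2 + 15*l/2 + 11*sqrt(2)*l/2 - 5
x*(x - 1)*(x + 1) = x^3 - x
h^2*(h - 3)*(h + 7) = h^4 + 4*h^3 - 21*h^2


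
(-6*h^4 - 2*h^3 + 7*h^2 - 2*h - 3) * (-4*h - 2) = 24*h^5 + 20*h^4 - 24*h^3 - 6*h^2 + 16*h + 6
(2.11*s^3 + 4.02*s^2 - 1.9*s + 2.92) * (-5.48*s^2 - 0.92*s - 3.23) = -11.5628*s^5 - 23.9708*s^4 - 0.101699999999999*s^3 - 27.2382*s^2 + 3.4506*s - 9.4316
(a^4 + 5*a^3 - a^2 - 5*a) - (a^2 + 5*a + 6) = a^4 + 5*a^3 - 2*a^2 - 10*a - 6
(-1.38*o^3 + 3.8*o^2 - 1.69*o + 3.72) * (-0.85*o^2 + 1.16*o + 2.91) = 1.173*o^5 - 4.8308*o^4 + 1.8287*o^3 + 5.9356*o^2 - 0.6027*o + 10.8252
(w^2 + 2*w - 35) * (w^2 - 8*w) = w^4 - 6*w^3 - 51*w^2 + 280*w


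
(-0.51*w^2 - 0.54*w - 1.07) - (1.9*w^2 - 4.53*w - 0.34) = -2.41*w^2 + 3.99*w - 0.73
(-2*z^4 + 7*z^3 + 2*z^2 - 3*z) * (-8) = 16*z^4 - 56*z^3 - 16*z^2 + 24*z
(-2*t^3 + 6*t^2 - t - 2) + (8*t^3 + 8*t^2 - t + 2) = 6*t^3 + 14*t^2 - 2*t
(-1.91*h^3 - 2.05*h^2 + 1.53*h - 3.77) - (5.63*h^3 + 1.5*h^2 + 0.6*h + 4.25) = -7.54*h^3 - 3.55*h^2 + 0.93*h - 8.02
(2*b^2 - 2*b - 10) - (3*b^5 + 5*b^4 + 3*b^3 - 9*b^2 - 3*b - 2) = -3*b^5 - 5*b^4 - 3*b^3 + 11*b^2 + b - 8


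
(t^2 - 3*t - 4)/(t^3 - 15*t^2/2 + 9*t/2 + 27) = 2*(t^2 - 3*t - 4)/(2*t^3 - 15*t^2 + 9*t + 54)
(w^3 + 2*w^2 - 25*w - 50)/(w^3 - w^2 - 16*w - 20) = (w + 5)/(w + 2)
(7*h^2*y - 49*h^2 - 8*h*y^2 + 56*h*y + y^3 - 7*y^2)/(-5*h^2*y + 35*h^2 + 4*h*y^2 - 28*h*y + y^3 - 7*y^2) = (-7*h + y)/(5*h + y)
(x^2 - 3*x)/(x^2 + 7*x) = (x - 3)/(x + 7)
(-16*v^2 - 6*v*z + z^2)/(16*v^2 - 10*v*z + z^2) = (2*v + z)/(-2*v + z)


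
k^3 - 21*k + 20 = (k - 4)*(k - 1)*(k + 5)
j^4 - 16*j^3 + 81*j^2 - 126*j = j*(j - 7)*(j - 6)*(j - 3)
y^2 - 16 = (y - 4)*(y + 4)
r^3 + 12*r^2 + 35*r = r*(r + 5)*(r + 7)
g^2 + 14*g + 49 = (g + 7)^2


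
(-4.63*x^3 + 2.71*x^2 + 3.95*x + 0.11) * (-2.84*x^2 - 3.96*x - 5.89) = 13.1492*x^5 + 10.6384*x^4 + 5.3211*x^3 - 31.9163*x^2 - 23.7011*x - 0.6479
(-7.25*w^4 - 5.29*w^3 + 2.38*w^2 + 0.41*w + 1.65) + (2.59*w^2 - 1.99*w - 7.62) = -7.25*w^4 - 5.29*w^3 + 4.97*w^2 - 1.58*w - 5.97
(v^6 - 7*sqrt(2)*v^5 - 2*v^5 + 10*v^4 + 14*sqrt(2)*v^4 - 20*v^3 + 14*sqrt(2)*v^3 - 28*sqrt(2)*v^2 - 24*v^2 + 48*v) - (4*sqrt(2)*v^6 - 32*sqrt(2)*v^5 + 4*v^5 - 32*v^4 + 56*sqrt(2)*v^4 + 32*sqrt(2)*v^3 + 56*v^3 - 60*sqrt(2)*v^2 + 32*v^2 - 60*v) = -4*sqrt(2)*v^6 + v^6 - 6*v^5 + 25*sqrt(2)*v^5 - 42*sqrt(2)*v^4 + 42*v^4 - 76*v^3 - 18*sqrt(2)*v^3 - 56*v^2 + 32*sqrt(2)*v^2 + 108*v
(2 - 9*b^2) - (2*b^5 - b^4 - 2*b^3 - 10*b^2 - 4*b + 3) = -2*b^5 + b^4 + 2*b^3 + b^2 + 4*b - 1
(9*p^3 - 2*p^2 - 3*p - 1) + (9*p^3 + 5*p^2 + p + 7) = 18*p^3 + 3*p^2 - 2*p + 6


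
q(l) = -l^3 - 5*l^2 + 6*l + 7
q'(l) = -3*l^2 - 10*l + 6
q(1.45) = 2.14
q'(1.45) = -14.81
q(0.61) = 8.57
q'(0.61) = -1.22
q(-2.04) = -17.56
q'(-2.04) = 13.92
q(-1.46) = -9.31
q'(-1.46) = 14.21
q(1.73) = -2.76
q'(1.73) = -20.28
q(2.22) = -15.26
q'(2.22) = -30.99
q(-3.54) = -32.54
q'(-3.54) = 3.81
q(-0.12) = 6.21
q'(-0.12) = 7.16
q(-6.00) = 7.00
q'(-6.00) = -42.00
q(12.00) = -2369.00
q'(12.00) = -546.00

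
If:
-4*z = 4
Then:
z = -1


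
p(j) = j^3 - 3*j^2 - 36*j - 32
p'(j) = 3*j^2 - 6*j - 36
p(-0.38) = -18.81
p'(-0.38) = -33.29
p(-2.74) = 23.55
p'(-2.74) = 2.96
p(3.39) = -149.56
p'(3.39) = -21.86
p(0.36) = -45.30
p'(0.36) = -37.77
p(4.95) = -162.42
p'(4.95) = 7.81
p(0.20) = -39.31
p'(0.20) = -37.08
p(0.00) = -32.00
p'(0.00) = -36.00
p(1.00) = -70.00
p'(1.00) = -39.00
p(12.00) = 832.00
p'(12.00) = 324.00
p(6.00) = -140.00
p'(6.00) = 36.00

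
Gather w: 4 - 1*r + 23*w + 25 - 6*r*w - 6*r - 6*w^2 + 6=-7*r - 6*w^2 + w*(23 - 6*r) + 35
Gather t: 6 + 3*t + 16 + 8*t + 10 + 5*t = 16*t + 32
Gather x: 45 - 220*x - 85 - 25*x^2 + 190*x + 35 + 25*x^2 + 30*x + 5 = 0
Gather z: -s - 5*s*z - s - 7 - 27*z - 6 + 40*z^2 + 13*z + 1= -2*s + 40*z^2 + z*(-5*s - 14) - 12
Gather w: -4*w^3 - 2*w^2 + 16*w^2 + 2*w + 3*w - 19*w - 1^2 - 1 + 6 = -4*w^3 + 14*w^2 - 14*w + 4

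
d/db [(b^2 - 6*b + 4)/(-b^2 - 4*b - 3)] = 2*(-5*b^2 + b + 17)/(b^4 + 8*b^3 + 22*b^2 + 24*b + 9)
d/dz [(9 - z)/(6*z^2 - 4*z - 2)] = (3*z^2 - 54*z + 19)/(2*(9*z^4 - 12*z^3 - 2*z^2 + 4*z + 1))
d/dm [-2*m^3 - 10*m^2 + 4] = 2*m*(-3*m - 10)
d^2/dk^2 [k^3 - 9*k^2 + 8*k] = 6*k - 18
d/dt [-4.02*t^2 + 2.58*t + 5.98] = 2.58 - 8.04*t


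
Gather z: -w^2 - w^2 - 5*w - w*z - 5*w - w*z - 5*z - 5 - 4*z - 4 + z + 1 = -2*w^2 - 10*w + z*(-2*w - 8) - 8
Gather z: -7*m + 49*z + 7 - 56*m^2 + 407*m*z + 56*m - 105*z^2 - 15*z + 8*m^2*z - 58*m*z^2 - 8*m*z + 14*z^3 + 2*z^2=-56*m^2 + 49*m + 14*z^3 + z^2*(-58*m - 103) + z*(8*m^2 + 399*m + 34) + 7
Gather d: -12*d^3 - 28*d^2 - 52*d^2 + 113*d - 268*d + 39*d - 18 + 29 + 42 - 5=-12*d^3 - 80*d^2 - 116*d + 48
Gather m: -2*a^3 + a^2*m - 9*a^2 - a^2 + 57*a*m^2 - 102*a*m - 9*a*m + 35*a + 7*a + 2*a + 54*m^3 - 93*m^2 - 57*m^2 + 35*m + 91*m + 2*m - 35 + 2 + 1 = -2*a^3 - 10*a^2 + 44*a + 54*m^3 + m^2*(57*a - 150) + m*(a^2 - 111*a + 128) - 32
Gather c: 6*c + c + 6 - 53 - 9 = 7*c - 56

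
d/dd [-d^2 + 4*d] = 4 - 2*d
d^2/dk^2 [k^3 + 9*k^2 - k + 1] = 6*k + 18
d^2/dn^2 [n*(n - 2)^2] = 6*n - 8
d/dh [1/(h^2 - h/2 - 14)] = 2*(1 - 4*h)/(-2*h^2 + h + 28)^2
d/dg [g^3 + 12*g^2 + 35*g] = 3*g^2 + 24*g + 35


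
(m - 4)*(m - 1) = m^2 - 5*m + 4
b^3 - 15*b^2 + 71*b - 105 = (b - 7)*(b - 5)*(b - 3)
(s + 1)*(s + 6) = s^2 + 7*s + 6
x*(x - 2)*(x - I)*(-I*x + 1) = -I*x^4 + 2*I*x^3 - I*x^2 + 2*I*x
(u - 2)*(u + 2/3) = u^2 - 4*u/3 - 4/3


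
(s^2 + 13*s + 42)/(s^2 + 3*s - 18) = (s + 7)/(s - 3)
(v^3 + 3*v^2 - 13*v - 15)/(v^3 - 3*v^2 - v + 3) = (v + 5)/(v - 1)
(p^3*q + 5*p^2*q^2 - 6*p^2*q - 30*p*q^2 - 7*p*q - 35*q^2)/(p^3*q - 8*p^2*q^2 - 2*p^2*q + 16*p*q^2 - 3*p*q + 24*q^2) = (p^2 + 5*p*q - 7*p - 35*q)/(p^2 - 8*p*q - 3*p + 24*q)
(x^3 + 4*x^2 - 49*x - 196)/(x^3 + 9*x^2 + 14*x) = (x^2 - 3*x - 28)/(x*(x + 2))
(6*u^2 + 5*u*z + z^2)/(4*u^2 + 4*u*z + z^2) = (3*u + z)/(2*u + z)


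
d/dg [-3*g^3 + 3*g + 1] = 3 - 9*g^2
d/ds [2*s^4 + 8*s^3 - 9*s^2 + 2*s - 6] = 8*s^3 + 24*s^2 - 18*s + 2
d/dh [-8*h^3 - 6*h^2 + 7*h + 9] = -24*h^2 - 12*h + 7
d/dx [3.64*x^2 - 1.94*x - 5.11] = 7.28*x - 1.94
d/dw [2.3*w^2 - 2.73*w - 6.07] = 4.6*w - 2.73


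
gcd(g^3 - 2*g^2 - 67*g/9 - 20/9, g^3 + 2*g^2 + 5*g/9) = g^2 + 2*g + 5/9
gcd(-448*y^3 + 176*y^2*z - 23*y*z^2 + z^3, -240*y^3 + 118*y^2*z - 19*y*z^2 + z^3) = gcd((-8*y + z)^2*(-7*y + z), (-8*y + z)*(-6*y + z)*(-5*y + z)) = 8*y - z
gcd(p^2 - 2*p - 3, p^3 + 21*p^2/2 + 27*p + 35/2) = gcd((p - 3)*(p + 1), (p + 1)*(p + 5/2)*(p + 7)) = p + 1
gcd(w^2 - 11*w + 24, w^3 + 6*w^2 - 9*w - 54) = w - 3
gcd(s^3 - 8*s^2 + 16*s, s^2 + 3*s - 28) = s - 4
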